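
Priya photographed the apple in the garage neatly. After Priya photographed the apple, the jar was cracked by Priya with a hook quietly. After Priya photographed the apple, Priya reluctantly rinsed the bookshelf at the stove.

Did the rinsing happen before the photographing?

The narrative orders the photographing before the rinsing.

no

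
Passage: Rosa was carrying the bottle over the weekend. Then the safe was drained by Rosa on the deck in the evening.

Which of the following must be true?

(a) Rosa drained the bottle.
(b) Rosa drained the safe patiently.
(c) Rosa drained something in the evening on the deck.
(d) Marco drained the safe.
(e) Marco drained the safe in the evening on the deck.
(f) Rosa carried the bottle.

(c), (f)

(a) Not entailed — Rosa drained the safe, not the bottle; the bottle belongs to the carrying event.
(b) Not entailed — 'patiently' adds information not in the original event.
(c) Entailed — this follows by dropping conjuncts from the draining event's description.
(d) Not entailed — the passage has Rosa draining the safe, not Marco.
(e) Not entailed — the passage has Rosa draining the safe, not Marco.
(f) Entailed — 'carry' is an activity; 'was carrying' entails that some carrying happened, so 'carried' holds.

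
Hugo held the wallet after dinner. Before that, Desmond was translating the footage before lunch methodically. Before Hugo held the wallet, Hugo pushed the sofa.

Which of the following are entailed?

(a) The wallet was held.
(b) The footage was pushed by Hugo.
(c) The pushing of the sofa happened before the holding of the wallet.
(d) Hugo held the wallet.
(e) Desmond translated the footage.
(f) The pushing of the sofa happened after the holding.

(a), (c), (d)

(a) Entailed — every conjunct here is already in the original holding event.
(b) Not entailed — Hugo pushed the sofa, not the footage; the footage belongs to the translating event.
(c) Entailed — the narrative places the pushing before the holding.
(d) Entailed — the original entails any weakening of itself; this just drops 'after dinner'.
(e) Not entailed — 'was translating' is progressive on an accomplishment; it does not entail the completed 'translated'.
(f) Not entailed — the narrative places the pushing before the holding, not after.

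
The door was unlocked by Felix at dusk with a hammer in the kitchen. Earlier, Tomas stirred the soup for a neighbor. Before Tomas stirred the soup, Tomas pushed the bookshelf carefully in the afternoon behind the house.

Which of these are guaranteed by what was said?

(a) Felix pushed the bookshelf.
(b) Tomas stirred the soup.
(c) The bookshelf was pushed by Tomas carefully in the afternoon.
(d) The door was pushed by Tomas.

(b), (c)

(a) Not entailed — the passage has Tomas pushing the bookshelf, not Felix.
(b) Entailed — dropping 'for a neighbor' leaves a sub-description the original still satisfies.
(c) Entailed — every conjunct here is already in the original pushing event.
(d) Not entailed — Tomas pushed the bookshelf, not the door; the door belongs to the unlocking event.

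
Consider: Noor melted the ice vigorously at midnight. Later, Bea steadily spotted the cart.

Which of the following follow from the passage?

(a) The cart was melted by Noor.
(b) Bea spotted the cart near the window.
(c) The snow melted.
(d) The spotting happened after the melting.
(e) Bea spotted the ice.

(d)

(a) Not entailed — Noor melted the ice, not the cart; the cart belongs to the spotting event.
(b) Not entailed — 'near the window' adds information not in the original event.
(c) Not entailed — the ice is what melted, not the snow.
(d) Entailed — the narrative places the melting before the spotting.
(e) Not entailed — Bea spotted the cart, not the ice; the ice belongs to the melting event.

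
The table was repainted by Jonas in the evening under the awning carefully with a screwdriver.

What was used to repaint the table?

'with a screwdriver' marks the instrument of the repainting event.

a screwdriver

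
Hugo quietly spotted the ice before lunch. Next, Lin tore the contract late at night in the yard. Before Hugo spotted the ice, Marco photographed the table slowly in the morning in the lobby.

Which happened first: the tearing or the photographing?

The connectives place the photographing before the tearing.

the photographing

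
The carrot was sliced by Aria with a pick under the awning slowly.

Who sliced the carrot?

'Aria' marks the agent of the slicing event.

Aria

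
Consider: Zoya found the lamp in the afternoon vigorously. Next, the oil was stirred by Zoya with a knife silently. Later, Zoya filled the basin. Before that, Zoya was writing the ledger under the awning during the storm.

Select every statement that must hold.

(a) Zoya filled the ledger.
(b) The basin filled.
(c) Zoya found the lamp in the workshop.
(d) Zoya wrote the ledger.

(a) Not entailed — Zoya filled the basin, not the ledger; the ledger belongs to the writing event.
(b) Entailed — 'Zoya filled the basin' is causative; it entails the inchoative 'the basin filled'.
(c) Not entailed — 'in the workshop' adds information not in the original event.
(d) Not entailed — 'was writing' is progressive on an accomplishment; it does not entail the completed 'wrote'.

(b)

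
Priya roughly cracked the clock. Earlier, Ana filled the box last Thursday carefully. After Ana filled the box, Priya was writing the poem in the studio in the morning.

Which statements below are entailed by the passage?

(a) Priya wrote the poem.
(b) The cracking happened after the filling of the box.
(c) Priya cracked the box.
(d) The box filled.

(b), (d)

(a) Not entailed — 'was writing' is progressive on an accomplishment; it does not entail the completed 'wrote'.
(b) Entailed — the narrative places the filling before the cracking.
(c) Not entailed — Priya cracked the clock, not the box; the box belongs to the filling event.
(d) Entailed — 'Ana filled the box' is causative; it entails the inchoative 'the box filled'.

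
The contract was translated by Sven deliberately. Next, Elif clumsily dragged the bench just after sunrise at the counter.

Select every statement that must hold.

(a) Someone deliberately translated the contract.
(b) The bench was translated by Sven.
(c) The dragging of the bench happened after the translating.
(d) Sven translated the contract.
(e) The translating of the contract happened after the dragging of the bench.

(a), (c), (d)

(a) Entailed — the original entails any weakening of itself; this just generalizes the agent.
(b) Not entailed — Sven translated the contract, not the bench; the bench belongs to the dragging event.
(c) Entailed — the narrative places the translating before the dragging.
(d) Entailed — every conjunct here is already in the original translating event.
(e) Not entailed — the narrative places the translating before the dragging, not after.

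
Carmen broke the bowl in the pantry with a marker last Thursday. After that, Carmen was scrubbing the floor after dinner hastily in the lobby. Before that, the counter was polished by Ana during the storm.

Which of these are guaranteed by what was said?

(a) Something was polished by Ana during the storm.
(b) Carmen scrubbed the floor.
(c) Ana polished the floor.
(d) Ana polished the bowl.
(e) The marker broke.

(a), (b)

(a) Entailed — generalizing the patient leaves a sub-description the original still satisfies.
(b) Entailed — 'scrub' is an activity; 'was scrubbing' entails that some scrubbing happened, so 'scrubbed' holds.
(c) Not entailed — Ana polished the counter, not the floor; the floor belongs to the scrubbing event.
(d) Not entailed — Ana polished the counter, not the bowl; the bowl belongs to the breaking event.
(e) Not entailed — the bowl is what broke, not the marker.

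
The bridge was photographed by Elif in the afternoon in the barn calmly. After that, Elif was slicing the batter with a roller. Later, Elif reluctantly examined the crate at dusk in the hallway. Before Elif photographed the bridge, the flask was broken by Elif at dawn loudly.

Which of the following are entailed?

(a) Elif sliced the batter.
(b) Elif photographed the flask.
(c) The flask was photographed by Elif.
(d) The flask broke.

(d)

(a) Not entailed — 'was slicing' is progressive on an accomplishment; it does not entail the completed 'sliced'.
(b) Not entailed — Elif photographed the bridge, not the flask; the flask belongs to the breaking event.
(c) Not entailed — Elif photographed the bridge, not the flask; the flask belongs to the breaking event.
(d) Entailed — 'Elif broke the flask' is causative; it entails the inchoative 'the flask broke'.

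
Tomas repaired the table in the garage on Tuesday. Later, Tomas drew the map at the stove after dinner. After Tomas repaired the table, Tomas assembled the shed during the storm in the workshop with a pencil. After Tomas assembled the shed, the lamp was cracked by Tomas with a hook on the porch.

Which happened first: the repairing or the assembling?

The connectives place the repairing before the assembling.

the repairing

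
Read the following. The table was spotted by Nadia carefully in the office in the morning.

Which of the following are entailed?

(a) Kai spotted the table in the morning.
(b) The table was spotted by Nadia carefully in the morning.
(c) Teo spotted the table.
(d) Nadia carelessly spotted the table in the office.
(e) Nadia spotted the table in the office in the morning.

(b), (e)

(a) Not entailed — the passage has Nadia spotting the table, not Kai.
(b) Entailed — the original entails any weakening of itself; this just drops 'in the office'.
(c) Not entailed — the passage has Nadia spotting the table, not Teo.
(d) Not entailed — 'carelessly' adds a manner not in (and inconsistent with) the original.
(e) Entailed — dropping 'carefully' leaves a sub-description the original still satisfies.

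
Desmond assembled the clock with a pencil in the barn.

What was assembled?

the clock

'the clock' marks the patient of the assembling event.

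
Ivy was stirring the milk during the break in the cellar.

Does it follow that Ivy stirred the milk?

'stir' is atelic; if Ivy was stirring the milk, then Ivy stirred the milk (for some time).

yes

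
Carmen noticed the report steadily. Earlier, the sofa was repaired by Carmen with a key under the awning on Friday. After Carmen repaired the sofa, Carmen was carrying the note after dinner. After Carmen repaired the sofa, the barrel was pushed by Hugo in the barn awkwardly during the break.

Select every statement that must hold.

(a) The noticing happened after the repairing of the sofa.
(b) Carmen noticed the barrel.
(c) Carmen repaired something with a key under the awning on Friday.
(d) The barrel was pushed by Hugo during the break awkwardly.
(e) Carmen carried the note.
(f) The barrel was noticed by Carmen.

(a), (c), (d), (e)

(a) Entailed — the narrative places the repairing before the noticing.
(b) Not entailed — Carmen noticed the report, not the barrel; the barrel belongs to the pushing event.
(c) Entailed — generalizing the patient leaves a sub-description the original still satisfies.
(d) Entailed — the original entails any weakening of itself; this just drops 'in the barn'.
(e) Entailed — 'carry' is an activity; 'was carrying' entails that some carrying happened, so 'carried' holds.
(f) Not entailed — Carmen noticed the report, not the barrel; the barrel belongs to the pushing event.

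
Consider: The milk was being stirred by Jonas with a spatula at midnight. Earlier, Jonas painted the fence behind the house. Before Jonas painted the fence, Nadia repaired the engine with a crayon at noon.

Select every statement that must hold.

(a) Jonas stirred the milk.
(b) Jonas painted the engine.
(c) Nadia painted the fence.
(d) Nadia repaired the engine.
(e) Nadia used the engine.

(a), (d)

(a) Entailed — 'stir' is an activity; 'was stirring' entails that some stirring happened, so 'stirred' holds.
(b) Not entailed — Jonas painted the fence, not the engine; the engine belongs to the repairing event.
(c) Not entailed — the passage has Jonas painting the fence, not Nadia.
(d) Entailed — the original entails any weakening of itself; this just drops 'at noon', 'with a crayon'.
(e) Not entailed — the engine is the patient, not an instrument — Nadia used a crayon.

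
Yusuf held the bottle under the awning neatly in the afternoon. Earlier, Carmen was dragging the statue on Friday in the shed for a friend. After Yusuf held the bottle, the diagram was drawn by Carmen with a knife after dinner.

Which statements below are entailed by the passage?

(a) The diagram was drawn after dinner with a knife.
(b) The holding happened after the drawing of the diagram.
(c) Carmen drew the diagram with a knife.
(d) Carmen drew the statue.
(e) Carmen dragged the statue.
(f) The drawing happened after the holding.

(a) Entailed — the original entails any weakening of itself; this just generalizes the agent.
(b) Not entailed — the narrative places the holding before the drawing, not after.
(c) Entailed — dropping 'after dinner' leaves a sub-description the original still satisfies.
(d) Not entailed — Carmen drew the diagram, not the statue; the statue belongs to the dragging event.
(e) Entailed — 'drag' is an activity; 'was dragging' entails that some dragging happened, so 'dragged' holds.
(f) Entailed — the narrative places the holding before the drawing.

(a), (c), (e), (f)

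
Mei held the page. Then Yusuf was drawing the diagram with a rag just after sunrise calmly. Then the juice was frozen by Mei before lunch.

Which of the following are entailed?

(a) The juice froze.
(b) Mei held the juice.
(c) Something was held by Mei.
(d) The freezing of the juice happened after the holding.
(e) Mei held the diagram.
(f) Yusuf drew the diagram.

(a), (c), (d)

(a) Entailed — 'Mei froze the juice' is causative; it entails the inchoative 'the juice froze'.
(b) Not entailed — Mei held the page, not the juice; the juice belongs to the freezing event.
(c) Entailed — every conjunct here is already in the original holding event.
(d) Entailed — the narrative places the holding before the freezing.
(e) Not entailed — Mei held the page, not the diagram; the diagram belongs to the drawing event.
(f) Not entailed — 'was drawing' is progressive on an accomplishment; it does not entail the completed 'drew'.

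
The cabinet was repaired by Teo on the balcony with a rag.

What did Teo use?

'with a rag' marks the instrument of the repairing event.

a rag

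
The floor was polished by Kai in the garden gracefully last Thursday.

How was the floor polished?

gracefully

'gracefully' marks the manner of the polishing event.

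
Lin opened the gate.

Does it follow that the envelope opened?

no

Nothing is said about any envelope; only the gate is affected.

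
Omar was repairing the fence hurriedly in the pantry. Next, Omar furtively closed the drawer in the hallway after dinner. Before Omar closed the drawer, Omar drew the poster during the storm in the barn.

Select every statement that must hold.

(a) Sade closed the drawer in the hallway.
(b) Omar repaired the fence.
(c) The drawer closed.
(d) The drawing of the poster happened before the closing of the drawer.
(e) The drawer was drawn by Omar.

(c), (d)

(a) Not entailed — the passage has Omar closing the drawer, not Sade.
(b) Not entailed — 'was repairing' is progressive on an accomplishment; it does not entail the completed 'repaired'.
(c) Entailed — 'Omar closed the drawer' is causative; it entails the inchoative 'the drawer closed'.
(d) Entailed — the narrative places the drawing before the closing.
(e) Not entailed — Omar drew the poster, not the drawer; the drawer belongs to the closing event.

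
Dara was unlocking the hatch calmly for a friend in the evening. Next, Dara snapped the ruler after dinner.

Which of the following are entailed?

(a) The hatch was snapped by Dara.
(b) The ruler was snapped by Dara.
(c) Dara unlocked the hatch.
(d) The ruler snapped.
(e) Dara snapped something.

(b), (d), (e)

(a) Not entailed — Dara snapped the ruler, not the hatch; the hatch belongs to the unlocking event.
(b) Entailed — the original entails any weakening of itself; this just drops 'after dinner'.
(c) Not entailed — 'was unlocking' is progressive on an accomplishment; it does not entail the completed 'unlocked'.
(d) Entailed — 'Dara snapped the ruler' is causative; it entails the inchoative 'the ruler snapped'.
(e) Entailed — this follows by dropping conjuncts from the snapping event's description.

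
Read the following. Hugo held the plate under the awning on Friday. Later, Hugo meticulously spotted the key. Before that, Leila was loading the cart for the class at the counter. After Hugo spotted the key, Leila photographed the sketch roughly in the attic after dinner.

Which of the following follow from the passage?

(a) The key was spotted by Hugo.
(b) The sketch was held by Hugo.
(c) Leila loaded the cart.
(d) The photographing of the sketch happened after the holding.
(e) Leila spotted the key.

(a), (d)

(a) Entailed — the original entails any weakening of itself; this just drops 'meticulously'.
(b) Not entailed — Hugo held the plate, not the sketch; the sketch belongs to the photographing event.
(c) Not entailed — 'was loading' is progressive on an accomplishment; it does not entail the completed 'loaded'.
(d) Entailed — the narrative places the holding before the photographing.
(e) Not entailed — the passage has Hugo spotting the key, not Leila.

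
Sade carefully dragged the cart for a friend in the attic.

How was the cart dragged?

carefully

'carefully' marks the manner of the dragging event.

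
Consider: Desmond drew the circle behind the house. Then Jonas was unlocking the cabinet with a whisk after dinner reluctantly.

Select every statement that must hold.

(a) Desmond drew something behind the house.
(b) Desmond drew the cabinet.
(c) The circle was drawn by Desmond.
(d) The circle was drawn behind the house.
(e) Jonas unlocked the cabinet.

(a) Entailed — this follows by dropping conjuncts from the drawing event's description.
(b) Not entailed — Desmond drew the circle, not the cabinet; the cabinet belongs to the unlocking event.
(c) Entailed — dropping 'behind the house' leaves a sub-description the original still satisfies.
(d) Entailed — generalizing the agent leaves a sub-description the original still satisfies.
(e) Not entailed — 'was unlocking' is progressive on an accomplishment; it does not entail the completed 'unlocked'.

(a), (c), (d)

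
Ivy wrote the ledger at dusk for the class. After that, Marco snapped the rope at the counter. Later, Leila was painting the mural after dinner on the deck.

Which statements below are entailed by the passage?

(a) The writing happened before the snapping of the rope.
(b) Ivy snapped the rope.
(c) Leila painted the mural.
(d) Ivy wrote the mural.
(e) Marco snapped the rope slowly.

(a) Entailed — the narrative places the writing before the snapping.
(b) Not entailed — the passage has Marco snapping the rope, not Ivy.
(c) Not entailed — 'was painting' is progressive on an accomplishment; it does not entail the completed 'painted'.
(d) Not entailed — Ivy wrote the ledger, not the mural; the mural belongs to the painting event.
(e) Not entailed — 'slowly' adds information not in the original event.

(a)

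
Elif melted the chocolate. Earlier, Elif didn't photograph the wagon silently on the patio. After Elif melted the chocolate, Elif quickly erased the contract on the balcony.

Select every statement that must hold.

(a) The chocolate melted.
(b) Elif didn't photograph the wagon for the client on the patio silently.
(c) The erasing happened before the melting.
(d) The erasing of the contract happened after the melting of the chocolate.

(a) Entailed — 'Elif melted the chocolate' is causative; it entails the inchoative 'the chocolate melted'.
(b) Entailed — under negation, adding a further restriction is entailed: if no such photographing event occurred, none occurred for the client either.
(c) Not entailed — the narrative places the melting before the erasing, not after.
(d) Entailed — the narrative places the melting before the erasing.

(a), (b), (d)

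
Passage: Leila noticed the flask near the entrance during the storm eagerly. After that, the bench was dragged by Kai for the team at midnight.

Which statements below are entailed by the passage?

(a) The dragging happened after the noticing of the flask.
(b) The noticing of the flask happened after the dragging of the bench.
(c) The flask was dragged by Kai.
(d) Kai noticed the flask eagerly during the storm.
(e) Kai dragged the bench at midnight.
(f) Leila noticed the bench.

(a), (e)

(a) Entailed — the narrative places the noticing before the dragging.
(b) Not entailed — the narrative places the noticing before the dragging, not after.
(c) Not entailed — Kai dragged the bench, not the flask; the flask belongs to the noticing event.
(d) Not entailed — the passage has Leila noticing the flask, not Kai.
(e) Entailed — the original entails any weakening of itself; this just drops 'for the team'.
(f) Not entailed — Leila noticed the flask, not the bench; the bench belongs to the dragging event.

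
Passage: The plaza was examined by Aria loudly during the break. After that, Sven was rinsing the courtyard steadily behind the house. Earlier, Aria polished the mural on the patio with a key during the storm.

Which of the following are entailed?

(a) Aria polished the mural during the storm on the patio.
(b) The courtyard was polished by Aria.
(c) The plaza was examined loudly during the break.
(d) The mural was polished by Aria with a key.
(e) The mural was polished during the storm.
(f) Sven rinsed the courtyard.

(a) Entailed — the original entails any weakening of itself; this just drops 'with a key'.
(b) Not entailed — Aria polished the mural, not the courtyard; the courtyard belongs to the rinsing event.
(c) Entailed — the original entails any weakening of itself; this just generalizes the agent.
(d) Entailed — the original entails any weakening of itself; this just drops 'on the patio', 'during the storm'.
(e) Entailed — this follows by dropping conjuncts from the polishing event's description.
(f) Entailed — 'rinse' is an activity; 'was rinsing' entails that some rinsing happened, so 'rinsed' holds.

(a), (c), (d), (e), (f)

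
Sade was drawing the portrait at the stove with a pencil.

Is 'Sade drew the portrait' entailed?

no

'was drawing' is progressive; for an accomplishment like 'draw the portrait', it doesn't entail completion.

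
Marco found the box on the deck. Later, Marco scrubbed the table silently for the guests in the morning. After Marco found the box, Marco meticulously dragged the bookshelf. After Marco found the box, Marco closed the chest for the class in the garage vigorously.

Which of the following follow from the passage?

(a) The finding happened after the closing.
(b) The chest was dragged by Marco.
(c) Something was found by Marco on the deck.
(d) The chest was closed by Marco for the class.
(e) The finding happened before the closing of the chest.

(a) Not entailed — the narrative places the finding before the closing, not after.
(b) Not entailed — Marco dragged the bookshelf, not the chest; the chest belongs to the closing event.
(c) Entailed — every conjunct here is already in the original finding event.
(d) Entailed — the original entails any weakening of itself; this just drops 'in the garage', 'vigorously'.
(e) Entailed — the narrative places the finding before the closing.

(c), (d), (e)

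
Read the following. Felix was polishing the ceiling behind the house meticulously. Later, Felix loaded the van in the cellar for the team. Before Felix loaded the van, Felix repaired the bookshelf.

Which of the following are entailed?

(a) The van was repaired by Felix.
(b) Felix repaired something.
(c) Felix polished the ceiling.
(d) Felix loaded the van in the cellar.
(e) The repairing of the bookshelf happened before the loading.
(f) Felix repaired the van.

(a) Not entailed — Felix repaired the bookshelf, not the van; the van belongs to the loading event.
(b) Entailed — generalizing the patient leaves a sub-description the original still satisfies.
(c) Entailed — 'polish' is an activity; 'was polishing' entails that some polishing happened, so 'polished' holds.
(d) Entailed — every conjunct here is already in the original loading event.
(e) Entailed — the narrative places the repairing before the loading.
(f) Not entailed — Felix repaired the bookshelf, not the van; the van belongs to the loading event.

(b), (c), (d), (e)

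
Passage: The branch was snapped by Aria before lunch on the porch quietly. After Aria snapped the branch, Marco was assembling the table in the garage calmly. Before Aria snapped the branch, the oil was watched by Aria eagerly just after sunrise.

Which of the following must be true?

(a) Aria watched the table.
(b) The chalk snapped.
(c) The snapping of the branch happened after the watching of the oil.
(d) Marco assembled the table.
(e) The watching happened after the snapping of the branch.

(a) Not entailed — Aria watched the oil, not the table; the table belongs to the assembling event.
(b) Not entailed — the branch is what snapped, not the chalk.
(c) Entailed — the narrative places the watching before the snapping.
(d) Not entailed — 'was assembling' is progressive on an accomplishment; it does not entail the completed 'assembled'.
(e) Not entailed — the narrative places the watching before the snapping, not after.

(c)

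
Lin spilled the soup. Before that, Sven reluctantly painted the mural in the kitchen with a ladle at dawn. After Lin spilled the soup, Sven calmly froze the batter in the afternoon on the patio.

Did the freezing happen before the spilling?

no

The narrative orders the spilling before the freezing.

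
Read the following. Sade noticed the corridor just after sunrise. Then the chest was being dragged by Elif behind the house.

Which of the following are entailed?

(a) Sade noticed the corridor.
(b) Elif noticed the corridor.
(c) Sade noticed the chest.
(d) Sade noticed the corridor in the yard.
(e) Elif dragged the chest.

(a), (e)

(a) Entailed — dropping 'just after sunrise' leaves a sub-description the original still satisfies.
(b) Not entailed — the passage has Sade noticing the corridor, not Elif.
(c) Not entailed — Sade noticed the corridor, not the chest; the chest belongs to the dragging event.
(d) Not entailed — 'in the yard' adds information not in the original event.
(e) Entailed — 'drag' is an activity; 'was dragging' entails that some dragging happened, so 'dragged' holds.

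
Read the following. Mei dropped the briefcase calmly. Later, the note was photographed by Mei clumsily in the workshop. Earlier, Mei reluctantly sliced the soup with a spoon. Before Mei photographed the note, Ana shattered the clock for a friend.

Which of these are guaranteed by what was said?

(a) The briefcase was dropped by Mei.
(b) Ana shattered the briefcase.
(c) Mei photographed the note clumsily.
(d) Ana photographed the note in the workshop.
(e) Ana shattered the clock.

(a), (c), (e)

(a) Entailed — every conjunct here is already in the original dropping event.
(b) Not entailed — Ana shattered the clock, not the briefcase; the briefcase belongs to the dropping event.
(c) Entailed — this follows by dropping conjuncts from the photographing event's description.
(d) Not entailed — the passage has Mei photographing the note, not Ana.
(e) Entailed — dropping 'for a friend' leaves a sub-description the original still satisfies.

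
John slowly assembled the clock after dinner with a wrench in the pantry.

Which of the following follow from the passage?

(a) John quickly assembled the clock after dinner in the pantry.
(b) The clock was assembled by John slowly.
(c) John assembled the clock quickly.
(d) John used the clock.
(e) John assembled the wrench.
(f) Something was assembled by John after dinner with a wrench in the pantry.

(a) Not entailed — 'quickly' adds a manner not in (and inconsistent with) the original.
(b) Entailed — this follows by dropping conjuncts from the assembling event's description.
(c) Not entailed — 'quickly' adds a manner not in (and inconsistent with) the original.
(d) Not entailed — the clock is the patient, not an instrument — John used a wrench.
(e) Not entailed — the wrench is the instrument, not what was assembled.
(f) Entailed — every conjunct here is already in the original assembling event.

(b), (f)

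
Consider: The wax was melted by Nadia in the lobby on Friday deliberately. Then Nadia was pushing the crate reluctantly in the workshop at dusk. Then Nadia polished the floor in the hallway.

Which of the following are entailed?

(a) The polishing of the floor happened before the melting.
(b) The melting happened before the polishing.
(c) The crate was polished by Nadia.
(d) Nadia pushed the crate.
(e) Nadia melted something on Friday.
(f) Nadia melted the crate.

(b), (d), (e)

(a) Not entailed — the narrative places the melting before the polishing, not after.
(b) Entailed — the narrative places the melting before the polishing.
(c) Not entailed — Nadia polished the floor, not the crate; the crate belongs to the pushing event.
(d) Entailed — 'push' is an activity; 'was pushing' entails that some pushing happened, so 'pushed' holds.
(e) Entailed — dropping 'in the lobby', 'deliberately' and generalizing the patient leaves a sub-description the original still satisfies.
(f) Not entailed — Nadia melted the wax, not the crate; the crate belongs to the pushing event.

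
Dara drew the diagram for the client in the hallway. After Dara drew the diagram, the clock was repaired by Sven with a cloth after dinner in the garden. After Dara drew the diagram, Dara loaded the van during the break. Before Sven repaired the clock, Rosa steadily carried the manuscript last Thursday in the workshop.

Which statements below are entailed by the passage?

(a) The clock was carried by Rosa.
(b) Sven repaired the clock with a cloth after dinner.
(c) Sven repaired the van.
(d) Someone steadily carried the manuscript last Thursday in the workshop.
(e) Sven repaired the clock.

(b), (d), (e)

(a) Not entailed — Rosa carried the manuscript, not the clock; the clock belongs to the repairing event.
(b) Entailed — dropping 'in the garden' leaves a sub-description the original still satisfies.
(c) Not entailed — Sven repaired the clock, not the van; the van belongs to the loading event.
(d) Entailed — this follows by dropping conjuncts from the carrying event's description.
(e) Entailed — dropping 'with a cloth', 'after dinner', 'in the garden' leaves a sub-description the original still satisfies.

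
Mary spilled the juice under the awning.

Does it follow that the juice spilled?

'Mary spilled the juice' is the causative; it entails the inchoative 'the juice spilled'.

yes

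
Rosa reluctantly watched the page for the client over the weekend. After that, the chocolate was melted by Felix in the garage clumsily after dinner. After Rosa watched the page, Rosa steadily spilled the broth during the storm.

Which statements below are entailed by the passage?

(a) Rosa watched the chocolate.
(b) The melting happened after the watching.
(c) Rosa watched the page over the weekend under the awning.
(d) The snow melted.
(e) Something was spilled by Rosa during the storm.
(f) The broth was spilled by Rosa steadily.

(a) Not entailed — Rosa watched the page, not the chocolate; the chocolate belongs to the melting event.
(b) Entailed — the narrative places the watching before the melting.
(c) Not entailed — 'under the awning' adds information not in the original event.
(d) Not entailed — the chocolate is what melted, not the snow.
(e) Entailed — every conjunct here is already in the original spilling event.
(f) Entailed — the original entails any weakening of itself; this just drops 'during the storm'.

(b), (e), (f)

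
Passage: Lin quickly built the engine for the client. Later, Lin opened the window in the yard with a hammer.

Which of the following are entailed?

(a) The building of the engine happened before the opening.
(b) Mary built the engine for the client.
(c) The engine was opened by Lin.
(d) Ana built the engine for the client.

(a)

(a) Entailed — the narrative places the building before the opening.
(b) Not entailed — the passage has Lin building the engine, not Mary.
(c) Not entailed — Lin opened the window, not the engine; the engine belongs to the building event.
(d) Not entailed — the passage has Lin building the engine, not Ana.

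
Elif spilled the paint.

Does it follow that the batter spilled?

Nothing is said about any batter; only the paint is affected.

no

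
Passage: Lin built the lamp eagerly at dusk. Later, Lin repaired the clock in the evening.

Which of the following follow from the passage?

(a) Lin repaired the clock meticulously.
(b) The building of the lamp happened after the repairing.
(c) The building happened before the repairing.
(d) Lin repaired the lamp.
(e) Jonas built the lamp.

(a) Not entailed — 'meticulously' adds information not in the original event.
(b) Not entailed — the narrative places the building before the repairing, not after.
(c) Entailed — the narrative places the building before the repairing.
(d) Not entailed — Lin repaired the clock, not the lamp; the lamp belongs to the building event.
(e) Not entailed — the passage has Lin building the lamp, not Jonas.

(c)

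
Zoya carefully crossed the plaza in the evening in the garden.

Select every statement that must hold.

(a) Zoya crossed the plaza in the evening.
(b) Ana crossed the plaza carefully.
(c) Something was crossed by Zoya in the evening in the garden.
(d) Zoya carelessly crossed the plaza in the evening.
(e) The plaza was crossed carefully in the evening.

(a) Entailed — this follows by dropping conjuncts from the crossing event's description.
(b) Not entailed — the passage has Zoya crossing the plaza, not Ana.
(c) Entailed — this follows by dropping conjuncts from the crossing event's description.
(d) Not entailed — 'carelessly' adds a manner not in (and inconsistent with) the original.
(e) Entailed — dropping 'in the garden' and generalizing the agent leaves a sub-description the original still satisfies.

(a), (c), (e)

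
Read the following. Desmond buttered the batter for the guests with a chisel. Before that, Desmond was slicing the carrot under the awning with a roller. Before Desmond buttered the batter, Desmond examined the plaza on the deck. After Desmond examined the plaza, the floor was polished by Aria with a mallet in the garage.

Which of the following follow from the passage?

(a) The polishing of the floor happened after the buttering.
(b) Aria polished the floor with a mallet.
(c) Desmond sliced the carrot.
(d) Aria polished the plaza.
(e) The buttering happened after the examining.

(a) Not entailed — the narrative doesn't order the buttering relative to the polishing.
(b) Entailed — every conjunct here is already in the original polishing event.
(c) Not entailed — 'was slicing' is progressive on an accomplishment; it does not entail the completed 'sliced'.
(d) Not entailed — Aria polished the floor, not the plaza; the plaza belongs to the examining event.
(e) Entailed — the narrative places the examining before the buttering.

(b), (e)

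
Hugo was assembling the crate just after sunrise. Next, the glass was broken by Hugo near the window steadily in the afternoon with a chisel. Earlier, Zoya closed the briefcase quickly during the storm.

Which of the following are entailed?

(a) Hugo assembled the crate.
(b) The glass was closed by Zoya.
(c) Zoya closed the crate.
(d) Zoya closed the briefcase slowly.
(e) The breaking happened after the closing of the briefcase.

(e)

(a) Not entailed — 'was assembling' is progressive on an accomplishment; it does not entail the completed 'assembled'.
(b) Not entailed — Zoya closed the briefcase, not the glass; the glass belongs to the breaking event.
(c) Not entailed — Zoya closed the briefcase, not the crate; the crate belongs to the assembling event.
(d) Not entailed — 'slowly' adds a manner not in (and inconsistent with) the original.
(e) Entailed — the narrative places the closing before the breaking.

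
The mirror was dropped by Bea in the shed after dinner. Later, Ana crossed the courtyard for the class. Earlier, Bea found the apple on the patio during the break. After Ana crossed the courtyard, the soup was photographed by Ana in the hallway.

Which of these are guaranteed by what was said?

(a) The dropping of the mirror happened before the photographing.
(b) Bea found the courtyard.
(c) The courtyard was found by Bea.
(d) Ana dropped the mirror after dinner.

(a)

(a) Entailed — the narrative places the dropping before the photographing.
(b) Not entailed — Bea found the apple, not the courtyard; the courtyard belongs to the crossing event.
(c) Not entailed — Bea found the apple, not the courtyard; the courtyard belongs to the crossing event.
(d) Not entailed — the passage has Bea dropping the mirror, not Ana.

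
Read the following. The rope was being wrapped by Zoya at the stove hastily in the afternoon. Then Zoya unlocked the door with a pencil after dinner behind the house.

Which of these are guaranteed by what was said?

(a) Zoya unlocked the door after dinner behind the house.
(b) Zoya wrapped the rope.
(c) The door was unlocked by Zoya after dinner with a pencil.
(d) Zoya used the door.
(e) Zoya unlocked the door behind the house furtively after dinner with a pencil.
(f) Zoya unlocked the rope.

(a), (c)

(a) Entailed — the original entails any weakening of itself; this just drops 'with a pencil'.
(b) Not entailed — 'was wrapping' is progressive on an accomplishment; it does not entail the completed 'wrapped'.
(c) Entailed — the original entails any weakening of itself; this just drops 'behind the house'.
(d) Not entailed — the door is the patient, not an instrument — Zoya used a pencil.
(e) Not entailed — 'furtively' adds information not in the original event.
(f) Not entailed — Zoya unlocked the door, not the rope; the rope belongs to the wrapping event.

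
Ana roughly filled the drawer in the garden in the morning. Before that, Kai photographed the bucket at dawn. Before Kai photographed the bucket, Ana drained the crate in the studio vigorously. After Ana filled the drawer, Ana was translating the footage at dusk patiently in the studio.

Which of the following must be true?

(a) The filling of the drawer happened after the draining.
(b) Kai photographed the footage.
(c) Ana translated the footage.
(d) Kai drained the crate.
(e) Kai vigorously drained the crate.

(a)

(a) Entailed — the narrative places the draining before the filling.
(b) Not entailed — Kai photographed the bucket, not the footage; the footage belongs to the translating event.
(c) Not entailed — 'was translating' is progressive on an accomplishment; it does not entail the completed 'translated'.
(d) Not entailed — the passage has Ana draining the crate, not Kai.
(e) Not entailed — the passage has Ana draining the crate, not Kai.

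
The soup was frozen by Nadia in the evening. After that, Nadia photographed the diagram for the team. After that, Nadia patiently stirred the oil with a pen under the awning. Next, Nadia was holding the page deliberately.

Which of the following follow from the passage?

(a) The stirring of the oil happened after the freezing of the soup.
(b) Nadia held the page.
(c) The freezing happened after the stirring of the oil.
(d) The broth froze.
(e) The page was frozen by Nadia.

(a) Entailed — the narrative places the freezing before the stirring.
(b) Entailed — 'hold' is an activity; 'was holding' entails that some holding happened, so 'held' holds.
(c) Not entailed — the narrative places the freezing before the stirring, not after.
(d) Not entailed — the soup is what froze, not the broth.
(e) Not entailed — Nadia froze the soup, not the page; the page belongs to the holding event.

(a), (b)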